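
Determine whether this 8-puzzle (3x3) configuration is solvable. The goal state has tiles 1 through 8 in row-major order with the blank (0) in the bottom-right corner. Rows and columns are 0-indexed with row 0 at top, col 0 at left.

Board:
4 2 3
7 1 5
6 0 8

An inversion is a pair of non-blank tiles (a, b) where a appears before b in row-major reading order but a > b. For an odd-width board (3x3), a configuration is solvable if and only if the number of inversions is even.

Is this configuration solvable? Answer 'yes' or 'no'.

Inversions (pairs i<j in row-major order where tile[i] > tile[j] > 0): 8
8 is even, so the puzzle is solvable.

Answer: yes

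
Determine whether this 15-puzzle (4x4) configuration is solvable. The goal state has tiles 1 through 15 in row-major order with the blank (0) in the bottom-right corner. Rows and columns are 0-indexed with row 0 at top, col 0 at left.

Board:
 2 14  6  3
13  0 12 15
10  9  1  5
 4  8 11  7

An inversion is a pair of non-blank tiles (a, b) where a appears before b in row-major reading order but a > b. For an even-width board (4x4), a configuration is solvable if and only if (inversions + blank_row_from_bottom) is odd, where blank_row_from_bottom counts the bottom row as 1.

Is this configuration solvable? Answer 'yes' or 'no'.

Answer: no

Derivation:
Inversions: 57
Blank is in row 1 (0-indexed from top), which is row 3 counting from the bottom (bottom = 1).
57 + 3 = 60, which is even, so the puzzle is not solvable.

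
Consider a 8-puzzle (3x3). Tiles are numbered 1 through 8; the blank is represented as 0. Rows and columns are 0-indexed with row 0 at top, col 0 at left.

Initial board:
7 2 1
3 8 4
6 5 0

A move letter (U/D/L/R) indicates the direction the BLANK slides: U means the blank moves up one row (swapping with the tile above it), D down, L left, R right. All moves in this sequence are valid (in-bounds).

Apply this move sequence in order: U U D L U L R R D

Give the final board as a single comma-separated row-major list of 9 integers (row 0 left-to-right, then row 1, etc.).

Answer: 7, 1, 8, 3, 2, 0, 6, 5, 4

Derivation:
After move 1 (U):
7 2 1
3 8 0
6 5 4

After move 2 (U):
7 2 0
3 8 1
6 5 4

After move 3 (D):
7 2 1
3 8 0
6 5 4

After move 4 (L):
7 2 1
3 0 8
6 5 4

After move 5 (U):
7 0 1
3 2 8
6 5 4

After move 6 (L):
0 7 1
3 2 8
6 5 4

After move 7 (R):
7 0 1
3 2 8
6 5 4

After move 8 (R):
7 1 0
3 2 8
6 5 4

After move 9 (D):
7 1 8
3 2 0
6 5 4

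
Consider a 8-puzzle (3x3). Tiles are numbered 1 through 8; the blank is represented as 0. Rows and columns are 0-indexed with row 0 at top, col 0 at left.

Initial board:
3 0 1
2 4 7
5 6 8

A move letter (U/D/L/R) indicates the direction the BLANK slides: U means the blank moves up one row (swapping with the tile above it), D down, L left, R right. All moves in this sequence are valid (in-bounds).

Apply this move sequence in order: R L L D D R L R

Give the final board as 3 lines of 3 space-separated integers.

After move 1 (R):
3 1 0
2 4 7
5 6 8

After move 2 (L):
3 0 1
2 4 7
5 6 8

After move 3 (L):
0 3 1
2 4 7
5 6 8

After move 4 (D):
2 3 1
0 4 7
5 6 8

After move 5 (D):
2 3 1
5 4 7
0 6 8

After move 6 (R):
2 3 1
5 4 7
6 0 8

After move 7 (L):
2 3 1
5 4 7
0 6 8

After move 8 (R):
2 3 1
5 4 7
6 0 8

Answer: 2 3 1
5 4 7
6 0 8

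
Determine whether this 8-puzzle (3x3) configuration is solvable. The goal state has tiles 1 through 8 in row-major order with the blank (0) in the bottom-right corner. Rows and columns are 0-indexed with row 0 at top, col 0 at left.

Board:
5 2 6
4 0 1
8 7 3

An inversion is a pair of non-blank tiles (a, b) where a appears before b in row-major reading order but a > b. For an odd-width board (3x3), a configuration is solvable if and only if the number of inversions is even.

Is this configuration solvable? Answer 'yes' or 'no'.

Answer: no

Derivation:
Inversions (pairs i<j in row-major order where tile[i] > tile[j] > 0): 13
13 is odd, so the puzzle is not solvable.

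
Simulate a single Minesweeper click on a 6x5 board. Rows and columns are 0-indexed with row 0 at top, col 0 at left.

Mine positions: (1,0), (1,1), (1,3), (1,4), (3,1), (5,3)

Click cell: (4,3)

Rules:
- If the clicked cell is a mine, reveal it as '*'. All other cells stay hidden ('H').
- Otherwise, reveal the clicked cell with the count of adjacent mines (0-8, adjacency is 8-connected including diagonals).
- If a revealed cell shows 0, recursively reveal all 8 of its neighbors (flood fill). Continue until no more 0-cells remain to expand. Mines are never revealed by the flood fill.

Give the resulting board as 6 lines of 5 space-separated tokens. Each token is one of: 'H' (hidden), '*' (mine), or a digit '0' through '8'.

H H H H H
H H H H H
H H H H H
H H H H H
H H H 1 H
H H H H H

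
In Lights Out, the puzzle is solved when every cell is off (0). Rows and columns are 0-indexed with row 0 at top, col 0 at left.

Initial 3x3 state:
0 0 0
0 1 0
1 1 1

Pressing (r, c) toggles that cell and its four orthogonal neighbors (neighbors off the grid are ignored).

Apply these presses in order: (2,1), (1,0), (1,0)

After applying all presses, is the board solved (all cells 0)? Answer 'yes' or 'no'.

Answer: yes

Derivation:
After press 1 at (2,1):
0 0 0
0 0 0
0 0 0

After press 2 at (1,0):
1 0 0
1 1 0
1 0 0

After press 3 at (1,0):
0 0 0
0 0 0
0 0 0

Lights still on: 0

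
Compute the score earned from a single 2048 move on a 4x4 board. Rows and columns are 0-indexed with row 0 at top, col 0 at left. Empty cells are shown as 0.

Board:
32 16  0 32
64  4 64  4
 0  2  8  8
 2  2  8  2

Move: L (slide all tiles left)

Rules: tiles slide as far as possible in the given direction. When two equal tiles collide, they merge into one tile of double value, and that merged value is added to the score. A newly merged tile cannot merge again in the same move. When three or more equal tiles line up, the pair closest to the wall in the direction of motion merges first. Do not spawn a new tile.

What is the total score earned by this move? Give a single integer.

Answer: 20

Derivation:
Slide left:
row 0: [32, 16, 0, 32] -> [32, 16, 32, 0]  score +0 (running 0)
row 1: [64, 4, 64, 4] -> [64, 4, 64, 4]  score +0 (running 0)
row 2: [0, 2, 8, 8] -> [2, 16, 0, 0]  score +16 (running 16)
row 3: [2, 2, 8, 2] -> [4, 8, 2, 0]  score +4 (running 20)
Board after move:
32 16 32  0
64  4 64  4
 2 16  0  0
 4  8  2  0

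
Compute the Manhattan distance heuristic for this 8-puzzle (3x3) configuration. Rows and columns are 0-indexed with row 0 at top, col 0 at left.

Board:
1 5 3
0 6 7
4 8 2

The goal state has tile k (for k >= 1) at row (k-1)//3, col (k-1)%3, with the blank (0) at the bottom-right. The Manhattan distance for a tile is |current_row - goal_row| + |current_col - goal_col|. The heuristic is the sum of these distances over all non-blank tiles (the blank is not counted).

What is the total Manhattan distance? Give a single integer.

Answer: 9

Derivation:
Tile 1: at (0,0), goal (0,0), distance |0-0|+|0-0| = 0
Tile 5: at (0,1), goal (1,1), distance |0-1|+|1-1| = 1
Tile 3: at (0,2), goal (0,2), distance |0-0|+|2-2| = 0
Tile 6: at (1,1), goal (1,2), distance |1-1|+|1-2| = 1
Tile 7: at (1,2), goal (2,0), distance |1-2|+|2-0| = 3
Tile 4: at (2,0), goal (1,0), distance |2-1|+|0-0| = 1
Tile 8: at (2,1), goal (2,1), distance |2-2|+|1-1| = 0
Tile 2: at (2,2), goal (0,1), distance |2-0|+|2-1| = 3
Sum: 0 + 1 + 0 + 1 + 3 + 1 + 0 + 3 = 9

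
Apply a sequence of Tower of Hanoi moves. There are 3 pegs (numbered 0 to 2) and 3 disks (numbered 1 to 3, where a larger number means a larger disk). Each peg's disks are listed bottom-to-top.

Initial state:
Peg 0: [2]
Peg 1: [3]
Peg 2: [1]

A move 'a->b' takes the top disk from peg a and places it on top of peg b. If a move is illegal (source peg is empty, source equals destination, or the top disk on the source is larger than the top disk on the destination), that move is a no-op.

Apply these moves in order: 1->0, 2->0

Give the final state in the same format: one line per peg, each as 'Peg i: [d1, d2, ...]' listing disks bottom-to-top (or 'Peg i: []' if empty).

Answer: Peg 0: [2, 1]
Peg 1: [3]
Peg 2: []

Derivation:
After move 1 (1->0):
Peg 0: [2]
Peg 1: [3]
Peg 2: [1]

After move 2 (2->0):
Peg 0: [2, 1]
Peg 1: [3]
Peg 2: []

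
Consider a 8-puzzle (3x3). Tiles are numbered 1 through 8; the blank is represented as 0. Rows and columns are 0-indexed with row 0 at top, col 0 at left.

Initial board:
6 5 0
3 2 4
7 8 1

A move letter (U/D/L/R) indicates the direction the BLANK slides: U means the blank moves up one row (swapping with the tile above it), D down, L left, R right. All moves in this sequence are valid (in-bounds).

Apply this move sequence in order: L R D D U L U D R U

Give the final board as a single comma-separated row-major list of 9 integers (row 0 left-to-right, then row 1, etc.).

Answer: 6, 5, 0, 3, 2, 4, 7, 8, 1

Derivation:
After move 1 (L):
6 0 5
3 2 4
7 8 1

After move 2 (R):
6 5 0
3 2 4
7 8 1

After move 3 (D):
6 5 4
3 2 0
7 8 1

After move 4 (D):
6 5 4
3 2 1
7 8 0

After move 5 (U):
6 5 4
3 2 0
7 8 1

After move 6 (L):
6 5 4
3 0 2
7 8 1

After move 7 (U):
6 0 4
3 5 2
7 8 1

After move 8 (D):
6 5 4
3 0 2
7 8 1

After move 9 (R):
6 5 4
3 2 0
7 8 1

After move 10 (U):
6 5 0
3 2 4
7 8 1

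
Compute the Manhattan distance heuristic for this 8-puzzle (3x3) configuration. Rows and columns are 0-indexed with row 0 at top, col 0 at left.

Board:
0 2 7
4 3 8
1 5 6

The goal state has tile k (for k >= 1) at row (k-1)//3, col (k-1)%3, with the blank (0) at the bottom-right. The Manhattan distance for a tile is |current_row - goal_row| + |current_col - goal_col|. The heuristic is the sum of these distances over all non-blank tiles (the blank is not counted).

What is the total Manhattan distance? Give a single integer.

Answer: 12

Derivation:
Tile 2: at (0,1), goal (0,1), distance |0-0|+|1-1| = 0
Tile 7: at (0,2), goal (2,0), distance |0-2|+|2-0| = 4
Tile 4: at (1,0), goal (1,0), distance |1-1|+|0-0| = 0
Tile 3: at (1,1), goal (0,2), distance |1-0|+|1-2| = 2
Tile 8: at (1,2), goal (2,1), distance |1-2|+|2-1| = 2
Tile 1: at (2,0), goal (0,0), distance |2-0|+|0-0| = 2
Tile 5: at (2,1), goal (1,1), distance |2-1|+|1-1| = 1
Tile 6: at (2,2), goal (1,2), distance |2-1|+|2-2| = 1
Sum: 0 + 4 + 0 + 2 + 2 + 2 + 1 + 1 = 12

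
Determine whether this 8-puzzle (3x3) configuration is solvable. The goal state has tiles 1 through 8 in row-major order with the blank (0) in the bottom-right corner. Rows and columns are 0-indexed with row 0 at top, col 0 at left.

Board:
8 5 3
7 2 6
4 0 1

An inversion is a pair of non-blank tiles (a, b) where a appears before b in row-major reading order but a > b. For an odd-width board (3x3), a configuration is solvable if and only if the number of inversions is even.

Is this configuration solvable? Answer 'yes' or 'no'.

Inversions (pairs i<j in row-major order where tile[i] > tile[j] > 0): 21
21 is odd, so the puzzle is not solvable.

Answer: no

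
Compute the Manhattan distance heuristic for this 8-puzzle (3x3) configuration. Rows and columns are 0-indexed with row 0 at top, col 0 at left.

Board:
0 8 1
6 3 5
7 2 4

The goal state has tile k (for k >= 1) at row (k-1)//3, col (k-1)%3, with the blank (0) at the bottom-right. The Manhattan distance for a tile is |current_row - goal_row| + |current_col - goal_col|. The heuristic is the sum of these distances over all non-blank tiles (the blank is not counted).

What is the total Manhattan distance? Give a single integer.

Tile 8: (0,1)->(2,1) = 2
Tile 1: (0,2)->(0,0) = 2
Tile 6: (1,0)->(1,2) = 2
Tile 3: (1,1)->(0,2) = 2
Tile 5: (1,2)->(1,1) = 1
Tile 7: (2,0)->(2,0) = 0
Tile 2: (2,1)->(0,1) = 2
Tile 4: (2,2)->(1,0) = 3
Sum: 2 + 2 + 2 + 2 + 1 + 0 + 2 + 3 = 14

Answer: 14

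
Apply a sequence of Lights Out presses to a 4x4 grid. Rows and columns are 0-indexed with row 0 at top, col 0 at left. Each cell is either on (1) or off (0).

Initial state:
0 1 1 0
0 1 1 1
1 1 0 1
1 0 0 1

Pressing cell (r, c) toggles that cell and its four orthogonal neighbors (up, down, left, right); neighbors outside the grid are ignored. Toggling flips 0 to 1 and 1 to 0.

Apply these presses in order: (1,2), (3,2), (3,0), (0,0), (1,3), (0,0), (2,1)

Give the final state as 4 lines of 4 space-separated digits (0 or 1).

Answer: 0 1 0 1
0 1 1 1
1 0 1 0
0 1 1 0

Derivation:
After press 1 at (1,2):
0 1 0 0
0 0 0 0
1 1 1 1
1 0 0 1

After press 2 at (3,2):
0 1 0 0
0 0 0 0
1 1 0 1
1 1 1 0

After press 3 at (3,0):
0 1 0 0
0 0 0 0
0 1 0 1
0 0 1 0

After press 4 at (0,0):
1 0 0 0
1 0 0 0
0 1 0 1
0 0 1 0

After press 5 at (1,3):
1 0 0 1
1 0 1 1
0 1 0 0
0 0 1 0

After press 6 at (0,0):
0 1 0 1
0 0 1 1
0 1 0 0
0 0 1 0

After press 7 at (2,1):
0 1 0 1
0 1 1 1
1 0 1 0
0 1 1 0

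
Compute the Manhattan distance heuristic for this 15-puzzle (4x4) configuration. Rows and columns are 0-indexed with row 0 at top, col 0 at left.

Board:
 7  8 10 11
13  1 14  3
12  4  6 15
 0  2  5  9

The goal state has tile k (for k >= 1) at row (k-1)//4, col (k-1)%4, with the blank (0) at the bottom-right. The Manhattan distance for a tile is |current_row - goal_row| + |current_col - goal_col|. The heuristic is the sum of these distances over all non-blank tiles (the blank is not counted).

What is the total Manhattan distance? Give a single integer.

Tile 7: (0,0)->(1,2) = 3
Tile 8: (0,1)->(1,3) = 3
Tile 10: (0,2)->(2,1) = 3
Tile 11: (0,3)->(2,2) = 3
Tile 13: (1,0)->(3,0) = 2
Tile 1: (1,1)->(0,0) = 2
Tile 14: (1,2)->(3,1) = 3
Tile 3: (1,3)->(0,2) = 2
Tile 12: (2,0)->(2,3) = 3
Tile 4: (2,1)->(0,3) = 4
Tile 6: (2,2)->(1,1) = 2
Tile 15: (2,3)->(3,2) = 2
Tile 2: (3,1)->(0,1) = 3
Tile 5: (3,2)->(1,0) = 4
Tile 9: (3,3)->(2,0) = 4
Sum: 3 + 3 + 3 + 3 + 2 + 2 + 3 + 2 + 3 + 4 + 2 + 2 + 3 + 4 + 4 = 43

Answer: 43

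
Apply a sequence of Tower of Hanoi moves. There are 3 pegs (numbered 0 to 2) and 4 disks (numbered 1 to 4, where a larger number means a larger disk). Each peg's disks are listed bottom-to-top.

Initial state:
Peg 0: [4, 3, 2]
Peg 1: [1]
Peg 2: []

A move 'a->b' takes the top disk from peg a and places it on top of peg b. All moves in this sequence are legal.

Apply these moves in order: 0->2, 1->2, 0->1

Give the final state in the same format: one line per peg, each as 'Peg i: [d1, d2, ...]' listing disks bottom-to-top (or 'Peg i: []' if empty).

After move 1 (0->2):
Peg 0: [4, 3]
Peg 1: [1]
Peg 2: [2]

After move 2 (1->2):
Peg 0: [4, 3]
Peg 1: []
Peg 2: [2, 1]

After move 3 (0->1):
Peg 0: [4]
Peg 1: [3]
Peg 2: [2, 1]

Answer: Peg 0: [4]
Peg 1: [3]
Peg 2: [2, 1]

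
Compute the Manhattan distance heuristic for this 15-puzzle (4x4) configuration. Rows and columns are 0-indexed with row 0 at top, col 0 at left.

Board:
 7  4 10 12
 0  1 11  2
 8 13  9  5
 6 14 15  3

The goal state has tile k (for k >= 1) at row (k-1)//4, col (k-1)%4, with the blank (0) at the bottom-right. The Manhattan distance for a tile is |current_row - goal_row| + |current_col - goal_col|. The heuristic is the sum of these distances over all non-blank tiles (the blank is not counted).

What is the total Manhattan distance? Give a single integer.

Tile 7: (0,0)->(1,2) = 3
Tile 4: (0,1)->(0,3) = 2
Tile 10: (0,2)->(2,1) = 3
Tile 12: (0,3)->(2,3) = 2
Tile 1: (1,1)->(0,0) = 2
Tile 11: (1,2)->(2,2) = 1
Tile 2: (1,3)->(0,1) = 3
Tile 8: (2,0)->(1,3) = 4
Tile 13: (2,1)->(3,0) = 2
Tile 9: (2,2)->(2,0) = 2
Tile 5: (2,3)->(1,0) = 4
Tile 6: (3,0)->(1,1) = 3
Tile 14: (3,1)->(3,1) = 0
Tile 15: (3,2)->(3,2) = 0
Tile 3: (3,3)->(0,2) = 4
Sum: 3 + 2 + 3 + 2 + 2 + 1 + 3 + 4 + 2 + 2 + 4 + 3 + 0 + 0 + 4 = 35

Answer: 35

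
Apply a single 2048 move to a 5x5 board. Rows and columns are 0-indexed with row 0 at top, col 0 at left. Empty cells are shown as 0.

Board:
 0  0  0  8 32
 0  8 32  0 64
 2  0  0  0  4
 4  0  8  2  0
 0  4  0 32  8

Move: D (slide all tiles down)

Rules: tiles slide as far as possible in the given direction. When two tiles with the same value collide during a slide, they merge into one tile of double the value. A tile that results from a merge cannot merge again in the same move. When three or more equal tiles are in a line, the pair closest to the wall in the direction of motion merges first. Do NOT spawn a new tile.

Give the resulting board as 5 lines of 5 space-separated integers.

Slide down:
col 0: [0, 0, 2, 4, 0] -> [0, 0, 0, 2, 4]
col 1: [0, 8, 0, 0, 4] -> [0, 0, 0, 8, 4]
col 2: [0, 32, 0, 8, 0] -> [0, 0, 0, 32, 8]
col 3: [8, 0, 0, 2, 32] -> [0, 0, 8, 2, 32]
col 4: [32, 64, 4, 0, 8] -> [0, 32, 64, 4, 8]

Answer:  0  0  0  0  0
 0  0  0  0 32
 0  0  0  8 64
 2  8 32  2  4
 4  4  8 32  8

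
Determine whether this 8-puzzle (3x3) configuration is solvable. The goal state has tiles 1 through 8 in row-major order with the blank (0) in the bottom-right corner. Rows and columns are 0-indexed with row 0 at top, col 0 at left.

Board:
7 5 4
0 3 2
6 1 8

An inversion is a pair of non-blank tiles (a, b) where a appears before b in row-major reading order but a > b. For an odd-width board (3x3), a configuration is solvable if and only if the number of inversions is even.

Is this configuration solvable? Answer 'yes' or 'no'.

Answer: no

Derivation:
Inversions (pairs i<j in row-major order where tile[i] > tile[j] > 0): 17
17 is odd, so the puzzle is not solvable.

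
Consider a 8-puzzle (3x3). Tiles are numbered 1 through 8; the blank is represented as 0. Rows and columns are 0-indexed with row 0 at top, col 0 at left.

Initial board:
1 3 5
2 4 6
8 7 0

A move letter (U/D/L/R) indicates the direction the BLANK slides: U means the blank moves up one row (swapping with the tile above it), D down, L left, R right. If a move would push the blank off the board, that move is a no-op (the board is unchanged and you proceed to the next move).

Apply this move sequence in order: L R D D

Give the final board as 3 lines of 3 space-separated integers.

After move 1 (L):
1 3 5
2 4 6
8 0 7

After move 2 (R):
1 3 5
2 4 6
8 7 0

After move 3 (D):
1 3 5
2 4 6
8 7 0

After move 4 (D):
1 3 5
2 4 6
8 7 0

Answer: 1 3 5
2 4 6
8 7 0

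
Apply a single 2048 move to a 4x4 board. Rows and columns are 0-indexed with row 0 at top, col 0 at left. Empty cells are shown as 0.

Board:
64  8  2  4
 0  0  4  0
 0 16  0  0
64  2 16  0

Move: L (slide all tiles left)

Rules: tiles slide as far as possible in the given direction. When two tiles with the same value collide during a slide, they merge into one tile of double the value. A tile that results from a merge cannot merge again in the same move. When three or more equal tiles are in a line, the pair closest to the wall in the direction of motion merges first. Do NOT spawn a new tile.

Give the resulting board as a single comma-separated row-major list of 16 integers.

Slide left:
row 0: [64, 8, 2, 4] -> [64, 8, 2, 4]
row 1: [0, 0, 4, 0] -> [4, 0, 0, 0]
row 2: [0, 16, 0, 0] -> [16, 0, 0, 0]
row 3: [64, 2, 16, 0] -> [64, 2, 16, 0]

Answer: 64, 8, 2, 4, 4, 0, 0, 0, 16, 0, 0, 0, 64, 2, 16, 0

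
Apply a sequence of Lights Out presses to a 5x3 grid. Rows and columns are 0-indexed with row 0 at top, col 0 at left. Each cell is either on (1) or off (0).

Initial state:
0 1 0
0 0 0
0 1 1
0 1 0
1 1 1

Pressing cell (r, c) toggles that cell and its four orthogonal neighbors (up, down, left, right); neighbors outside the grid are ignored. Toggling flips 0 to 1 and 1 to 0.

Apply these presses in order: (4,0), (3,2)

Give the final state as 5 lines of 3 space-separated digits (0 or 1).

After press 1 at (4,0):
0 1 0
0 0 0
0 1 1
1 1 0
0 0 1

After press 2 at (3,2):
0 1 0
0 0 0
0 1 0
1 0 1
0 0 0

Answer: 0 1 0
0 0 0
0 1 0
1 0 1
0 0 0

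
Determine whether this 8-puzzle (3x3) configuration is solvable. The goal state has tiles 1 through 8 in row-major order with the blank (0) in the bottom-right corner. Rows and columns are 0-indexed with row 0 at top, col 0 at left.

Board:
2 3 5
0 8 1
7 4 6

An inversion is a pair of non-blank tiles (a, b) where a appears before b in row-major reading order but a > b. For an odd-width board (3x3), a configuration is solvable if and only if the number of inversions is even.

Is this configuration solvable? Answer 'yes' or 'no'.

Inversions (pairs i<j in row-major order where tile[i] > tile[j] > 0): 10
10 is even, so the puzzle is solvable.

Answer: yes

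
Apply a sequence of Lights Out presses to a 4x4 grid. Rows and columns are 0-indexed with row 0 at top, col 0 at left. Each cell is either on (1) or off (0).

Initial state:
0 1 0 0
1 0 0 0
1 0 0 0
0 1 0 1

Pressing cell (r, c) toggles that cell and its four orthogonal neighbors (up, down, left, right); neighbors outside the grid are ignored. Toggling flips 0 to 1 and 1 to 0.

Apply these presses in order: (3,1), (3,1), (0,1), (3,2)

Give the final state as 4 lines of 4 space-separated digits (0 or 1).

Answer: 1 0 1 0
1 1 0 0
1 0 1 0
0 0 1 0

Derivation:
After press 1 at (3,1):
0 1 0 0
1 0 0 0
1 1 0 0
1 0 1 1

After press 2 at (3,1):
0 1 0 0
1 0 0 0
1 0 0 0
0 1 0 1

After press 3 at (0,1):
1 0 1 0
1 1 0 0
1 0 0 0
0 1 0 1

After press 4 at (3,2):
1 0 1 0
1 1 0 0
1 0 1 0
0 0 1 0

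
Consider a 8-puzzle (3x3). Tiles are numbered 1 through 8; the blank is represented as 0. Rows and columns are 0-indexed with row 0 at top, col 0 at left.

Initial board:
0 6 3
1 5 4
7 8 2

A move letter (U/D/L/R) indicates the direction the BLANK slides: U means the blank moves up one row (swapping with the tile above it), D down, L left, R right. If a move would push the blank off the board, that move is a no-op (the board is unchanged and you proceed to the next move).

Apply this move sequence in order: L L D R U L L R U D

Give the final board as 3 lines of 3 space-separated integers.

After move 1 (L):
0 6 3
1 5 4
7 8 2

After move 2 (L):
0 6 3
1 5 4
7 8 2

After move 3 (D):
1 6 3
0 5 4
7 8 2

After move 4 (R):
1 6 3
5 0 4
7 8 2

After move 5 (U):
1 0 3
5 6 4
7 8 2

After move 6 (L):
0 1 3
5 6 4
7 8 2

After move 7 (L):
0 1 3
5 6 4
7 8 2

After move 8 (R):
1 0 3
5 6 4
7 8 2

After move 9 (U):
1 0 3
5 6 4
7 8 2

After move 10 (D):
1 6 3
5 0 4
7 8 2

Answer: 1 6 3
5 0 4
7 8 2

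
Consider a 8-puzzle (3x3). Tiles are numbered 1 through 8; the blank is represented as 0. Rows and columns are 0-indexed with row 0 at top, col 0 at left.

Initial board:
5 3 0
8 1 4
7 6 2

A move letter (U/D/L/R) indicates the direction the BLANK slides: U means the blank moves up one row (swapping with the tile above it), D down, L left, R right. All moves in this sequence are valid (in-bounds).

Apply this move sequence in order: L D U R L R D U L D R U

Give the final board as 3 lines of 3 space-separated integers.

After move 1 (L):
5 0 3
8 1 4
7 6 2

After move 2 (D):
5 1 3
8 0 4
7 6 2

After move 3 (U):
5 0 3
8 1 4
7 6 2

After move 4 (R):
5 3 0
8 1 4
7 6 2

After move 5 (L):
5 0 3
8 1 4
7 6 2

After move 6 (R):
5 3 0
8 1 4
7 6 2

After move 7 (D):
5 3 4
8 1 0
7 6 2

After move 8 (U):
5 3 0
8 1 4
7 6 2

After move 9 (L):
5 0 3
8 1 4
7 6 2

After move 10 (D):
5 1 3
8 0 4
7 6 2

After move 11 (R):
5 1 3
8 4 0
7 6 2

After move 12 (U):
5 1 0
8 4 3
7 6 2

Answer: 5 1 0
8 4 3
7 6 2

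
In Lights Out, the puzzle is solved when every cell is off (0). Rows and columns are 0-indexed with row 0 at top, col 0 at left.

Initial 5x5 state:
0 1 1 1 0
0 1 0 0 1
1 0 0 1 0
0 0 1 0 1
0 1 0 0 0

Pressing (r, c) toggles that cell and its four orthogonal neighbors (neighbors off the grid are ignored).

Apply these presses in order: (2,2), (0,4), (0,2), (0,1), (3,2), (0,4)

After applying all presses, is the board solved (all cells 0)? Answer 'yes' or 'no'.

After press 1 at (2,2):
0 1 1 1 0
0 1 1 0 1
1 1 1 0 0
0 0 0 0 1
0 1 0 0 0

After press 2 at (0,4):
0 1 1 0 1
0 1 1 0 0
1 1 1 0 0
0 0 0 0 1
0 1 0 0 0

After press 3 at (0,2):
0 0 0 1 1
0 1 0 0 0
1 1 1 0 0
0 0 0 0 1
0 1 0 0 0

After press 4 at (0,1):
1 1 1 1 1
0 0 0 0 0
1 1 1 0 0
0 0 0 0 1
0 1 0 0 0

After press 5 at (3,2):
1 1 1 1 1
0 0 0 0 0
1 1 0 0 0
0 1 1 1 1
0 1 1 0 0

After press 6 at (0,4):
1 1 1 0 0
0 0 0 0 1
1 1 0 0 0
0 1 1 1 1
0 1 1 0 0

Lights still on: 12

Answer: no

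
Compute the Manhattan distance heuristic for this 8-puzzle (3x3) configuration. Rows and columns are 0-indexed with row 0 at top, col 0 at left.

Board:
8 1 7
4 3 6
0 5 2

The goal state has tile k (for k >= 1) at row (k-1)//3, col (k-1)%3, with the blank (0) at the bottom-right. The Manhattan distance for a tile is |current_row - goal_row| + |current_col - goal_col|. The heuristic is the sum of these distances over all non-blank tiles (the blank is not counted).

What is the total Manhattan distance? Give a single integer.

Answer: 14

Derivation:
Tile 8: at (0,0), goal (2,1), distance |0-2|+|0-1| = 3
Tile 1: at (0,1), goal (0,0), distance |0-0|+|1-0| = 1
Tile 7: at (0,2), goal (2,0), distance |0-2|+|2-0| = 4
Tile 4: at (1,0), goal (1,0), distance |1-1|+|0-0| = 0
Tile 3: at (1,1), goal (0,2), distance |1-0|+|1-2| = 2
Tile 6: at (1,2), goal (1,2), distance |1-1|+|2-2| = 0
Tile 5: at (2,1), goal (1,1), distance |2-1|+|1-1| = 1
Tile 2: at (2,2), goal (0,1), distance |2-0|+|2-1| = 3
Sum: 3 + 1 + 4 + 0 + 2 + 0 + 1 + 3 = 14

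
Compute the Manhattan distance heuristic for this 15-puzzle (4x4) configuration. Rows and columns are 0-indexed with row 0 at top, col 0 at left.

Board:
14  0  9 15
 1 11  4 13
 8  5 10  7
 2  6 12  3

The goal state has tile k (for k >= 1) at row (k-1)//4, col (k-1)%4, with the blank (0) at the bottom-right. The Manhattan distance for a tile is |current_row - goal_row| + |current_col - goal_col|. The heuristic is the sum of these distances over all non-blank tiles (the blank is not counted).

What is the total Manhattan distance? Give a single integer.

Tile 14: (0,0)->(3,1) = 4
Tile 9: (0,2)->(2,0) = 4
Tile 15: (0,3)->(3,2) = 4
Tile 1: (1,0)->(0,0) = 1
Tile 11: (1,1)->(2,2) = 2
Tile 4: (1,2)->(0,3) = 2
Tile 13: (1,3)->(3,0) = 5
Tile 8: (2,0)->(1,3) = 4
Tile 5: (2,1)->(1,0) = 2
Tile 10: (2,2)->(2,1) = 1
Tile 7: (2,3)->(1,2) = 2
Tile 2: (3,0)->(0,1) = 4
Tile 6: (3,1)->(1,1) = 2
Tile 12: (3,2)->(2,3) = 2
Tile 3: (3,3)->(0,2) = 4
Sum: 4 + 4 + 4 + 1 + 2 + 2 + 5 + 4 + 2 + 1 + 2 + 4 + 2 + 2 + 4 = 43

Answer: 43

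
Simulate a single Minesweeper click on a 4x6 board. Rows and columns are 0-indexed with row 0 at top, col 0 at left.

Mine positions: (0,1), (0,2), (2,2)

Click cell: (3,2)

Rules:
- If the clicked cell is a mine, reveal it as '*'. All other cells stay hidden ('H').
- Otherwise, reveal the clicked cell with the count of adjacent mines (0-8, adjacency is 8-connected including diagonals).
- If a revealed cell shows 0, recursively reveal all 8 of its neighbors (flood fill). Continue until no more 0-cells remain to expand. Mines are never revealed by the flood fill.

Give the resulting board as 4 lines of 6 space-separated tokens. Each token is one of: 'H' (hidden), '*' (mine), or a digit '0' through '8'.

H H H H H H
H H H H H H
H H H H H H
H H 1 H H H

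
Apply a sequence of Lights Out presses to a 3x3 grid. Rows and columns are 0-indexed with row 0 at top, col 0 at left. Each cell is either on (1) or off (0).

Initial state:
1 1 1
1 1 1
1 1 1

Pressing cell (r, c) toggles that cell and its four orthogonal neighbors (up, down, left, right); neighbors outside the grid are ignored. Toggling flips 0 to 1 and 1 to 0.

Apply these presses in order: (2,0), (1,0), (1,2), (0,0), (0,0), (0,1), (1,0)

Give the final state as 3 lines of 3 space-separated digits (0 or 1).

Answer: 0 0 1
0 1 0
0 0 0

Derivation:
After press 1 at (2,0):
1 1 1
0 1 1
0 0 1

After press 2 at (1,0):
0 1 1
1 0 1
1 0 1

After press 3 at (1,2):
0 1 0
1 1 0
1 0 0

After press 4 at (0,0):
1 0 0
0 1 0
1 0 0

After press 5 at (0,0):
0 1 0
1 1 0
1 0 0

After press 6 at (0,1):
1 0 1
1 0 0
1 0 0

After press 7 at (1,0):
0 0 1
0 1 0
0 0 0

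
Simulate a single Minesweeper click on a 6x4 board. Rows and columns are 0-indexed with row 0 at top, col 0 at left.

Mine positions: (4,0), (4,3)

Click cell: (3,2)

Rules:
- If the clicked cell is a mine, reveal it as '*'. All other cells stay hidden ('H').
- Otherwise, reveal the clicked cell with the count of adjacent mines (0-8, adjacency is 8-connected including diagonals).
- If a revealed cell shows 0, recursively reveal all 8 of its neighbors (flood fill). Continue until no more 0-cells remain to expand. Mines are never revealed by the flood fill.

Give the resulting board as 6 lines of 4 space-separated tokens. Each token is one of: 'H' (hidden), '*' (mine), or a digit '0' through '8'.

H H H H
H H H H
H H H H
H H 1 H
H H H H
H H H H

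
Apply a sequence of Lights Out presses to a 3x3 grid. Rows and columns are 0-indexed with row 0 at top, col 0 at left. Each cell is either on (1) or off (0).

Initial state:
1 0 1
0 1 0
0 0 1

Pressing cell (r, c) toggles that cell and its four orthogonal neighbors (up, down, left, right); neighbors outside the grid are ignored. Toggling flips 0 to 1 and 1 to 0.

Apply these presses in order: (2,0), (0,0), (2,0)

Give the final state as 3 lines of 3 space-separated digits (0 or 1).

Answer: 0 1 1
1 1 0
0 0 1

Derivation:
After press 1 at (2,0):
1 0 1
1 1 0
1 1 1

After press 2 at (0,0):
0 1 1
0 1 0
1 1 1

After press 3 at (2,0):
0 1 1
1 1 0
0 0 1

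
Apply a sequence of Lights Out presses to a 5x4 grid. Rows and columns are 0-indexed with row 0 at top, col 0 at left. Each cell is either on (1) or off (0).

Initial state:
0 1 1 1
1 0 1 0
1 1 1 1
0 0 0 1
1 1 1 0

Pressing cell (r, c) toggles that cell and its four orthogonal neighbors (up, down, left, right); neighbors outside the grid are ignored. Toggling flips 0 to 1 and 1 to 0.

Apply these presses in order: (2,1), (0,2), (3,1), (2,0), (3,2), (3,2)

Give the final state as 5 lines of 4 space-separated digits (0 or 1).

After press 1 at (2,1):
0 1 1 1
1 1 1 0
0 0 0 1
0 1 0 1
1 1 1 0

After press 2 at (0,2):
0 0 0 0
1 1 0 0
0 0 0 1
0 1 0 1
1 1 1 0

After press 3 at (3,1):
0 0 0 0
1 1 0 0
0 1 0 1
1 0 1 1
1 0 1 0

After press 4 at (2,0):
0 0 0 0
0 1 0 0
1 0 0 1
0 0 1 1
1 0 1 0

After press 5 at (3,2):
0 0 0 0
0 1 0 0
1 0 1 1
0 1 0 0
1 0 0 0

After press 6 at (3,2):
0 0 0 0
0 1 0 0
1 0 0 1
0 0 1 1
1 0 1 0

Answer: 0 0 0 0
0 1 0 0
1 0 0 1
0 0 1 1
1 0 1 0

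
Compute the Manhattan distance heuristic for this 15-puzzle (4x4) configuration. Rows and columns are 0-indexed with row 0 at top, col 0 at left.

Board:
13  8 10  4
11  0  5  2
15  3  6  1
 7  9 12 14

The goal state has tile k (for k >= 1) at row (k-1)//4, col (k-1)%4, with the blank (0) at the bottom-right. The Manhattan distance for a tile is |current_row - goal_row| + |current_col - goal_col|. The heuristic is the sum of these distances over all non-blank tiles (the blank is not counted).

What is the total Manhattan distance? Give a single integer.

Tile 13: at (0,0), goal (3,0), distance |0-3|+|0-0| = 3
Tile 8: at (0,1), goal (1,3), distance |0-1|+|1-3| = 3
Tile 10: at (0,2), goal (2,1), distance |0-2|+|2-1| = 3
Tile 4: at (0,3), goal (0,3), distance |0-0|+|3-3| = 0
Tile 11: at (1,0), goal (2,2), distance |1-2|+|0-2| = 3
Tile 5: at (1,2), goal (1,0), distance |1-1|+|2-0| = 2
Tile 2: at (1,3), goal (0,1), distance |1-0|+|3-1| = 3
Tile 15: at (2,0), goal (3,2), distance |2-3|+|0-2| = 3
Tile 3: at (2,1), goal (0,2), distance |2-0|+|1-2| = 3
Tile 6: at (2,2), goal (1,1), distance |2-1|+|2-1| = 2
Tile 1: at (2,3), goal (0,0), distance |2-0|+|3-0| = 5
Tile 7: at (3,0), goal (1,2), distance |3-1|+|0-2| = 4
Tile 9: at (3,1), goal (2,0), distance |3-2|+|1-0| = 2
Tile 12: at (3,2), goal (2,3), distance |3-2|+|2-3| = 2
Tile 14: at (3,3), goal (3,1), distance |3-3|+|3-1| = 2
Sum: 3 + 3 + 3 + 0 + 3 + 2 + 3 + 3 + 3 + 2 + 5 + 4 + 2 + 2 + 2 = 40

Answer: 40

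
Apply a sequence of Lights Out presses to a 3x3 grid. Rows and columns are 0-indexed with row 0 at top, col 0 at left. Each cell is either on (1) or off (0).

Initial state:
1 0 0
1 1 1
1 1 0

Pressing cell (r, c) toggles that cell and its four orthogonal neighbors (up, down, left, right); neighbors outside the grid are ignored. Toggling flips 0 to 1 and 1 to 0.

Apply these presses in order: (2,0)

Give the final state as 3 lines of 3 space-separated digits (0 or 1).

Answer: 1 0 0
0 1 1
0 0 0

Derivation:
After press 1 at (2,0):
1 0 0
0 1 1
0 0 0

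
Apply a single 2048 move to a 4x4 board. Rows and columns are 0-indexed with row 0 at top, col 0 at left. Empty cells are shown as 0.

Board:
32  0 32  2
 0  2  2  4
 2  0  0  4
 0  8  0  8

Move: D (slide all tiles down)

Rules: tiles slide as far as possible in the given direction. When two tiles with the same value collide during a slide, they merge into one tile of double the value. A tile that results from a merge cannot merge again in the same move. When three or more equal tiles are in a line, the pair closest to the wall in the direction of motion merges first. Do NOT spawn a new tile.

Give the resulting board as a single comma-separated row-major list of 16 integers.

Slide down:
col 0: [32, 0, 2, 0] -> [0, 0, 32, 2]
col 1: [0, 2, 0, 8] -> [0, 0, 2, 8]
col 2: [32, 2, 0, 0] -> [0, 0, 32, 2]
col 3: [2, 4, 4, 8] -> [0, 2, 8, 8]

Answer: 0, 0, 0, 0, 0, 0, 0, 2, 32, 2, 32, 8, 2, 8, 2, 8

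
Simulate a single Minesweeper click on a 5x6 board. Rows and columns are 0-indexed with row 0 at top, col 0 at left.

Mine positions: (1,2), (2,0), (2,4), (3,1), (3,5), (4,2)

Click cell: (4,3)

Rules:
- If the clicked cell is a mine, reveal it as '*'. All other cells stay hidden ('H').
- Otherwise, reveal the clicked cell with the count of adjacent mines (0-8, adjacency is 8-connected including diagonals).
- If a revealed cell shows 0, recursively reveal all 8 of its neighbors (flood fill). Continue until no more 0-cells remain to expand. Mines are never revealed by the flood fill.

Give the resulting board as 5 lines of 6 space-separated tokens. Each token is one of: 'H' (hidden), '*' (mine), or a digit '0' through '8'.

H H H H H H
H H H H H H
H H H H H H
H H H H H H
H H H 1 H H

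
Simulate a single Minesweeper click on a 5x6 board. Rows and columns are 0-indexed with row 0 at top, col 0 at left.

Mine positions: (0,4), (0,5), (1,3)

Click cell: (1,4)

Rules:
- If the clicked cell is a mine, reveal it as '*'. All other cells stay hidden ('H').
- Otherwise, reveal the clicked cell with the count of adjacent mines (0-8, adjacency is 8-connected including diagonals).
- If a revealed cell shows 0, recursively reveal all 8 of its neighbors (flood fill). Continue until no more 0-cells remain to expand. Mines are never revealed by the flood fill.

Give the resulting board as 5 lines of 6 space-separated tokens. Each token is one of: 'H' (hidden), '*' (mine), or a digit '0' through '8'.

H H H H H H
H H H H 3 H
H H H H H H
H H H H H H
H H H H H H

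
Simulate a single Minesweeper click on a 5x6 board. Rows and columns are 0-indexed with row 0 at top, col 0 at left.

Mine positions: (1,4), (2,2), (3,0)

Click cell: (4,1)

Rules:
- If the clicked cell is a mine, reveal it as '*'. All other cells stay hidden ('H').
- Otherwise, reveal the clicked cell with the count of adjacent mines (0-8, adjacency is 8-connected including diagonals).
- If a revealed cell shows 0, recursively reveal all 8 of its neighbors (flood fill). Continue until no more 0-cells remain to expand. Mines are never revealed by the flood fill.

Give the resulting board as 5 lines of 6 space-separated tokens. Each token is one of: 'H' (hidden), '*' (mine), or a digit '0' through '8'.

H H H H H H
H H H H H H
H H H H H H
H H H H H H
H 1 H H H H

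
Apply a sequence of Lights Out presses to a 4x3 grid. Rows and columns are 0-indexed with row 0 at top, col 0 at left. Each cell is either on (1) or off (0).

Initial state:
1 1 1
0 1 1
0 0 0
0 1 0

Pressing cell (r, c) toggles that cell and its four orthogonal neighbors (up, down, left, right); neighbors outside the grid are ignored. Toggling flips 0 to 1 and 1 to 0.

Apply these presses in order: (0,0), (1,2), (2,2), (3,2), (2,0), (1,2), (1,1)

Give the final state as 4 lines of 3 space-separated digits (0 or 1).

After press 1 at (0,0):
0 0 1
1 1 1
0 0 0
0 1 0

After press 2 at (1,2):
0 0 0
1 0 0
0 0 1
0 1 0

After press 3 at (2,2):
0 0 0
1 0 1
0 1 0
0 1 1

After press 4 at (3,2):
0 0 0
1 0 1
0 1 1
0 0 0

After press 5 at (2,0):
0 0 0
0 0 1
1 0 1
1 0 0

After press 6 at (1,2):
0 0 1
0 1 0
1 0 0
1 0 0

After press 7 at (1,1):
0 1 1
1 0 1
1 1 0
1 0 0

Answer: 0 1 1
1 0 1
1 1 0
1 0 0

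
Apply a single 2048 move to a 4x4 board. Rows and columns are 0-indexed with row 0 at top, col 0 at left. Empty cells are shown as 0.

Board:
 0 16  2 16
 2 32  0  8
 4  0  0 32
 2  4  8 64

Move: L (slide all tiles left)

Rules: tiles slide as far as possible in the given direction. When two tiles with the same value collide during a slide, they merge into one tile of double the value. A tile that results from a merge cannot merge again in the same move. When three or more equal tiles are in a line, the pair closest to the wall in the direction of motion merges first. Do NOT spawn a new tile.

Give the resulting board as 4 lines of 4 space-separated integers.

Slide left:
row 0: [0, 16, 2, 16] -> [16, 2, 16, 0]
row 1: [2, 32, 0, 8] -> [2, 32, 8, 0]
row 2: [4, 0, 0, 32] -> [4, 32, 0, 0]
row 3: [2, 4, 8, 64] -> [2, 4, 8, 64]

Answer: 16  2 16  0
 2 32  8  0
 4 32  0  0
 2  4  8 64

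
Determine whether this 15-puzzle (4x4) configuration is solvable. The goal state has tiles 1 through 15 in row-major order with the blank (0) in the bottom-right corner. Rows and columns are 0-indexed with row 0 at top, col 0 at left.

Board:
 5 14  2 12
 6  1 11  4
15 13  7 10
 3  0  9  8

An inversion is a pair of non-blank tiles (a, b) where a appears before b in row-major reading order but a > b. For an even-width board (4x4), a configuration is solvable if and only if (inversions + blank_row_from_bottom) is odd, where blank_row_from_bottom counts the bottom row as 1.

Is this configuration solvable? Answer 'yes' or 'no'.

Answer: yes

Derivation:
Inversions: 52
Blank is in row 3 (0-indexed from top), which is row 1 counting from the bottom (bottom = 1).
52 + 1 = 53, which is odd, so the puzzle is solvable.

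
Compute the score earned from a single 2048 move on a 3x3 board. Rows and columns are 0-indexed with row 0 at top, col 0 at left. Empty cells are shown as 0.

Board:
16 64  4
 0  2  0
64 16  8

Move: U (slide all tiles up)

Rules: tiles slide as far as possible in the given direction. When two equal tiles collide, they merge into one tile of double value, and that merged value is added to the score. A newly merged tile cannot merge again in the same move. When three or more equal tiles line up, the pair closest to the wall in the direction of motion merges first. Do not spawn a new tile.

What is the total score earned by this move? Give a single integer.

Answer: 0

Derivation:
Slide up:
col 0: [16, 0, 64] -> [16, 64, 0]  score +0 (running 0)
col 1: [64, 2, 16] -> [64, 2, 16]  score +0 (running 0)
col 2: [4, 0, 8] -> [4, 8, 0]  score +0 (running 0)
Board after move:
16 64  4
64  2  8
 0 16  0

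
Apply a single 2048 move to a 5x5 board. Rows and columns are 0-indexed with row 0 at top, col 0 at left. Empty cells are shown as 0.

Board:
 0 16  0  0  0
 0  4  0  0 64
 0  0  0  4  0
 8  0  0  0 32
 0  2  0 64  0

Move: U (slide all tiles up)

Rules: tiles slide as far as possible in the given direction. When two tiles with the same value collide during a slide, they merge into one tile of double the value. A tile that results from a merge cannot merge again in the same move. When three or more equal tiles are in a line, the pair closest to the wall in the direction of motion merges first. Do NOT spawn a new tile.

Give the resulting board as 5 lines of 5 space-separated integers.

Slide up:
col 0: [0, 0, 0, 8, 0] -> [8, 0, 0, 0, 0]
col 1: [16, 4, 0, 0, 2] -> [16, 4, 2, 0, 0]
col 2: [0, 0, 0, 0, 0] -> [0, 0, 0, 0, 0]
col 3: [0, 0, 4, 0, 64] -> [4, 64, 0, 0, 0]
col 4: [0, 64, 0, 32, 0] -> [64, 32, 0, 0, 0]

Answer:  8 16  0  4 64
 0  4  0 64 32
 0  2  0  0  0
 0  0  0  0  0
 0  0  0  0  0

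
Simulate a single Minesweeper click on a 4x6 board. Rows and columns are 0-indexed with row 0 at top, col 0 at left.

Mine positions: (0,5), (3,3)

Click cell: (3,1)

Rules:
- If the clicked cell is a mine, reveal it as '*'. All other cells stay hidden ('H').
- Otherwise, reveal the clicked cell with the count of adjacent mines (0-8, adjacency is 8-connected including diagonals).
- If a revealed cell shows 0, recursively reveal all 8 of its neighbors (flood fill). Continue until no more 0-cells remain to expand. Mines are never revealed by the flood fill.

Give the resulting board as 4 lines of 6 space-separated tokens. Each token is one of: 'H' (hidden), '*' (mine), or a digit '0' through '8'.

0 0 0 0 1 H
0 0 0 0 1 H
0 0 1 1 1 H
0 0 1 H H H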